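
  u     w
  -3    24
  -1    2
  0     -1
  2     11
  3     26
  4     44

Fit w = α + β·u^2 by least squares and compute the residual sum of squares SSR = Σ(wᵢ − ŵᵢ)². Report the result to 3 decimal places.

The normal system AᵀA·[α, β]ᵀ = Aᵀw is [[6, 39]; [39, 435]]·[α, β]ᵀ = [106, 1200]ᵀ.
Determinant 6·435 − 39² = 1089.
α = (106·435 − 39·1200)/1089 = -230/363; β = (6·1200 − 39·106)/1089 = 1022/363.
Residuals: -256/363, -2/11, -133/363, 45/121, 470/363, -50/121; SSR = 962/363.

SSR = 2.650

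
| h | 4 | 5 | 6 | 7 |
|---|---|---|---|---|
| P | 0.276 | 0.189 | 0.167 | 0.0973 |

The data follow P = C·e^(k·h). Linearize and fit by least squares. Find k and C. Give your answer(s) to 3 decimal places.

Let Y = ln P. Fitting Y = k·h + ln C by least squares:
XᵀX = [[126.0000, 22.0000]; [22.0000, 4]], rhs = [-40.5277, -7.0731]ᵀ  (here Σh = 22.0000, Σ(h)² = 126.0000, Σln P = -7.0731, Σh·ln P = -40.5277).
Slope k = (n·Σh·ln P − Σh·Σln P)/(n·Σ(h)² − (Σh)²) = (4·-40.5277 − 22.0000·-7.0731)/20.0000 = -0.32516; ln C = (Σln P − k·Σh)/n = 0.02009, so C = exp(0.02009) = 1.02029.

k = -0.325, C = 1.020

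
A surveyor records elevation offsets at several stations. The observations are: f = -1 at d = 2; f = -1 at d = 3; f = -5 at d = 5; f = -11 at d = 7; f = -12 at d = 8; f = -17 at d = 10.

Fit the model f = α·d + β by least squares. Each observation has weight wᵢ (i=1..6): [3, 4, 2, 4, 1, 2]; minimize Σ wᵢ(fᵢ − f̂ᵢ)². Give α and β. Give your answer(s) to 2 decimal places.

α = -2.14, β = 4.54

The normal equations are: 558·α + 84·β = -812;  84·α + 16·β = -107.
(Σwᵢ·d·d = 558, Σwᵢ·d = 84, Σwᵢ·1 = 16, Σwᵢ·d·f = -812, Σwᵢ·f = -107.)
Determinant 558·16 − 84² = 1872.
α = ((-812)·16 − 84·(-107))/1872 = -77/36; β = (558·(-107) − 84·(-812))/1872 = 109/24.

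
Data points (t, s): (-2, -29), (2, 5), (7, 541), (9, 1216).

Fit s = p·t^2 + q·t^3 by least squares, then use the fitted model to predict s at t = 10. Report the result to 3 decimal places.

ŝ = 1700.685

Forming XᵀX = [[8994, 75856]; [75856, 649218]] and Xᵀs = [124909, 1072299]ᵀ gives XᵀX·[p, q]ᵀ = Xᵀs.
Eliminating q: 649218·(row 1) − 75856·(row 2) gives 84933956·p = 649218·124909 − 75856·1072299 = -247141782, so p = -123570891/42466978.
Then q = (1072299 − 75856·(-123570891/42466978))/649218 = 84580051/42466978.
At t = 10: ŝ = (-123570891/42466978)·(100) + (84580051/42466978)·(1000) = 36111480950/21233489.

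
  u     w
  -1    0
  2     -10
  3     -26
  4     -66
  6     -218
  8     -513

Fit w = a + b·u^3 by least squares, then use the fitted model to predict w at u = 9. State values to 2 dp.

Setting ∂/∂a … = 0 gives: 6·a + 826·b = -833;  826·a + 313690·b = -314750.
(Σ1 = 6, Σu^3 = 826, Σu^3·u^3 = 313690, Σw = -833, Σu^3·w = -314750.)
Eliminating b: 313690·(row 1) − 826·(row 2) gives 1199864·a = 313690·(-833) − 826·(-314750) = -1320270, so a = -660135/599932.
Then b = ((-314750) − 826·(-660135/599932))/313690 = -600221/599932.
At u = 9: ŵ = (-660135/599932)·(1) + (-600221/599932)·(729) = -109555311/149983.

ŵ = -730.45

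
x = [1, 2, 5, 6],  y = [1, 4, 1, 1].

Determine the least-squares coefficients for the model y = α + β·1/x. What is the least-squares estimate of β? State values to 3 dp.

Entries of AᵀA: Σ1 = 4, Σ1/x = 28/15, Σ1/x·1/x = 593/450.
Moment sums: Σy = 7, Σ1/x·y = 101/30.
det = 4·(593/450) − (28/15)² = 134/75.
α = (7·(593/450) − (28/15)·(101/30))/(134/75) = 441/268; β = (4·(101/30) − (28/15)·7)/(134/75) = 15/67.

β = 0.224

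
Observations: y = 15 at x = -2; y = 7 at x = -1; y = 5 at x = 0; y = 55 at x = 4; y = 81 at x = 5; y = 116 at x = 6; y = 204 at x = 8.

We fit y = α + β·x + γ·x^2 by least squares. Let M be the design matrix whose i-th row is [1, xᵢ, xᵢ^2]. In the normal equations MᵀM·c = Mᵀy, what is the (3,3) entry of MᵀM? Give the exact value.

Row 3 ↔ basis x^2, column 3 ↔ basis x^2, so (MᵀM)_{3,3} = Σᵢ (x^2)·(x^2) = (4)·(4) + (1)·(1) + (0)·(0) + (16)·(16) + (25)·(25) + (36)·(36) + (64)·(64) = 6290.

6290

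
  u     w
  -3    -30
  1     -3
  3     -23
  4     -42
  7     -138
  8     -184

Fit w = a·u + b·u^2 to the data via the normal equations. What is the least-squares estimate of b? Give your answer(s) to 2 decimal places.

XᵀX·[a, b]ᵀ = Xᵀw reads: 148·a + 920·b = -2588;  920·a + 6916·b = -19690.
det = 148·6916 − 920² = 177168.
a = ((-2588)·6916 − 920·(-19690))/177168 = 4504/3691; b = (148·(-19690) − 920·(-2588))/177168 = -22215/7382.

b = -3.01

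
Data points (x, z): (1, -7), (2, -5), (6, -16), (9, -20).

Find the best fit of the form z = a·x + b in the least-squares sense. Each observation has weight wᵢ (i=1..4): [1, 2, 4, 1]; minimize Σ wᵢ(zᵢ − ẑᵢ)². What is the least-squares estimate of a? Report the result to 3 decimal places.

The normal equations are: 234·a + 38·b = -591;  38·a + 8·b = -101.
Eliminating b: 8·(row 1) − 38·(row 2) gives 428·a = 8·(-591) − 38·(-101) = -890, so a = -445/214.
Then b = ((-101) − 38·(-445/214))/8 = -294/107.

a = -2.079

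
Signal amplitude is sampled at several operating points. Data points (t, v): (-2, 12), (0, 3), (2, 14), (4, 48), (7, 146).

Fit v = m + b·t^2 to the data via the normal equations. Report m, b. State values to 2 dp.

Setting ∂/∂m … = 0 gives: 5·m + 73·b = 223;  73·m + 2689·b = 8026.
(Σ1 = 5, Σt^2 = 73, Σt^2·t^2 = 2689, Σv = 223, Σt^2·v = 8026.)
Δ = 5·2689 − 73² = 8116.
m = (223·2689 − 73·8026)/8116 = 13749/8116; b = (5·8026 − 73·223)/8116 = 23851/8116.

m = 1.69, b = 2.94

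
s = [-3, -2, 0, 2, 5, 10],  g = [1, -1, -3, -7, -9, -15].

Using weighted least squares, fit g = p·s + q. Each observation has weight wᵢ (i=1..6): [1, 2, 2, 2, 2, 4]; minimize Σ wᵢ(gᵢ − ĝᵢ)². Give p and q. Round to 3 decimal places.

p = -1.177, q = -3.360

With design matrix A, AᵀWA = [[475, 47]; [47, 13]] and AᵀWg = [-717, -99]ᵀ.
det = 475·13 − 47² = 3966.
p = ((-717)·13 − 47·(-99))/3966 = -778/661; q = (475·(-99) − 47·(-717))/3966 = -2221/661.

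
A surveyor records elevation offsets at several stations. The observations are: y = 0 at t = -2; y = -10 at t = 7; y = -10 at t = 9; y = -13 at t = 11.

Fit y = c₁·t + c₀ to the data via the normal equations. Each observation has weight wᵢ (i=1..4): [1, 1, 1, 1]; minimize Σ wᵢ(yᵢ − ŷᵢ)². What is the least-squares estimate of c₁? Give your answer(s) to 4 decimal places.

Setting ∂/∂c₁ … = 0 gives: 255·c₁ + 25·c₀ = -303;  25·c₁ + 4·c₀ = -33.
Eliminating c₀: 4·(row 1) − 25·(row 2) gives 395·c₁ = 4·(-303) − 25·(-33) = -387, so c₁ = -387/395.
Then c₀ = ((-33) − 25·(-387/395))/4 = -168/79.

c₁ = -0.9797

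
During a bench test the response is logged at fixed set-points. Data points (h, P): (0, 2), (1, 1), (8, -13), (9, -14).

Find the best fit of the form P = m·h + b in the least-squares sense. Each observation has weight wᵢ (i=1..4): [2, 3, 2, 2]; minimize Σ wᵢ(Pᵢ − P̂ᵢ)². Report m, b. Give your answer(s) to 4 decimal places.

m = -1.8722, b = 2.4748

Setting ∂/∂m … = 0 gives: 293·m + 37·b = -457;  37·m + 9·b = -47.
(Σwᵢ·h·h = 293, Σwᵢ·h = 37, Σwᵢ·1 = 9, Σwᵢ·h·P = -457, Σwᵢ·P = -47.)
Determinant 293·9 − 37² = 1268.
m = ((-457)·9 − 37·(-47))/1268 = -1187/634; b = (293·(-47) − 37·(-457))/1268 = 1569/634.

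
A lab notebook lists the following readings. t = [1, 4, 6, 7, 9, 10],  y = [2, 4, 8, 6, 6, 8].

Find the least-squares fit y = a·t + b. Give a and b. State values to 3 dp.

From the data, Σt·t = 283, Σt = 37, Σ1 = 6.
Moment sums: Σt·y = 242, Σy = 34.
XᵀX·[a, b]ᵀ = Xᵀy becomes [[283, 37]; [37, 6]]·[a, b]ᵀ = [242, 34]ᵀ.
Determinant 283·6 − 37² = 329.
a = (242·6 − 37·34)/329 = 194/329; b = (283·34 − 37·242)/329 = 668/329.

a = 0.590, b = 2.030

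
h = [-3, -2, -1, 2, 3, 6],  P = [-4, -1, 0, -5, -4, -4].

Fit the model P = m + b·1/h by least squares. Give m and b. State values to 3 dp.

m = -3.439, b = -3.161

Forming MᵀM = [[6, -5/6]; [-5/6, 7/4]] and MᵀP = [-18, -8/3]ᵀ gives MᵀM·[m, b]ᵀ = MᵀP.
Eliminating b: (7/4)·(row 1) − (-5/6)·(row 2) gives (353/36)·m = (7/4)·(-18) − (-5/6)·(-8/3) = -607/18, so m = -1214/353.
Then b = ((-8/3) − (-5/6)·(-1214/353))/(7/4) = -1116/353.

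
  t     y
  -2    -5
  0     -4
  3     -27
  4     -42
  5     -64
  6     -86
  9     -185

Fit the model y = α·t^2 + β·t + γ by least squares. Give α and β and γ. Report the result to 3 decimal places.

α = -2.013, β = -2.119, γ = -2.247

Forming AᵀA = [[8835, 1153, 171]; [1153, 171, 25]; [171, 25, 7]] and Aᵀy = [-20616, -2740, -413]ᵀ gives AᵀA·[α, β, γ]ᵀ = Aᵀy.
Solving the 3×3 system (Gaussian elimination) gives α = -451/224, β = -6171/2912, γ = -409/182.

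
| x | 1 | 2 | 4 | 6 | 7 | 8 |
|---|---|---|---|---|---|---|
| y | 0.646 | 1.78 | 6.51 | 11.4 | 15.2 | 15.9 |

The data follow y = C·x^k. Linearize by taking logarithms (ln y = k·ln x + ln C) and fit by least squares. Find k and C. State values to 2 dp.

Linearized form: ln y = k·ln x + ln C. From the 6 transformed points,
Σln x = 7.8966, Σ(ln x)² = 13.7233, Σln y = 9.9342, Σln x·ln y = 18.4049.
Equations: 13.7233·k + 7.8966·ln C = 18.4049;  7.8966·k + 6·ln C = 9.9342.
Slope k = (n·Σln x·ln y − Σln x·Σln y)/(n·Σ(ln x)² − (Σln x)²) = (6·18.4049 − 7.8966·9.9342)/19.9843 = 1.60043; ln C = (Σln y − k·Σln x)/n = -0.45060, so C = exp(-0.45060) = 0.63724.

k = 1.60, C = 0.64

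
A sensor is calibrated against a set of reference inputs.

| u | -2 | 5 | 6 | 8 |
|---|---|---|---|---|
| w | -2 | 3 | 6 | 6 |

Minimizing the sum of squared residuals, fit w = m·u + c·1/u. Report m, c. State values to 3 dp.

With design matrix M, MᵀM = [[129, 4]; [4, 4801/14400]] and Mᵀw = [103, 67/20]ᵀ.
Determinant 129·(4801/14400) − 4² = 129643/4800.
m = (103·(4801/14400) − 4·(67/20))/(129643/4800) = 301543/388929; c = (129·(67/20) − 4·103)/(129643/4800) = 96720/129643.

m = 0.775, c = 0.746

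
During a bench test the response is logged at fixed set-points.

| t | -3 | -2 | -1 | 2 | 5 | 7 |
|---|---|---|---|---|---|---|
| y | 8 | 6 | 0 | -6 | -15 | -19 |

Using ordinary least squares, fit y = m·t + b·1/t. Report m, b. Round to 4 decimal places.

m = -2.9005, b = 1.8081

From the data, Σt·t = 92, Σt·1/t = 6, Σ1/t·1/t = 36857/22050.
Right-hand side: Σt·y = -256, Σ1/t·y = -302/21.
AᵀA·[m, b]ᵀ = Aᵀy becomes [[92, 6]; [6, 36857/22050]]·[m, b]ᵀ = [-256, -302/21]ᵀ.
det = 92·(36857/22050) − 6² = 1298522/11025.
m = ((-256)·(36857/22050) − 6·(-302/21))/(1298522/11025) = -1883198/649261; b = (92·(-302/21) − 6·(-256))/(1298522/11025) = 1173900/649261.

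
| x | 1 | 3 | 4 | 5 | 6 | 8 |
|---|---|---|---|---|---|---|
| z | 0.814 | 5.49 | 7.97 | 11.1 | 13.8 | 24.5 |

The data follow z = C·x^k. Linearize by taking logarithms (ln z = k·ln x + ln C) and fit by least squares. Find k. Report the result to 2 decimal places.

Taking logs, ln z = k·ln x + ln C, so regress ln z on ln x.
AᵀA = [[13.2535, 7.9655]; [7.9655, 6]], rhs = [19.9764, 11.8031]ᵀ  (here Σln x = 7.9655, Σ(ln x)² = 13.2535, Σln z = 11.8031, Σln x·ln z = 19.9764).
Solving (det = 16.0713): k = 1.60786, ln C = -0.16740.

k = 1.61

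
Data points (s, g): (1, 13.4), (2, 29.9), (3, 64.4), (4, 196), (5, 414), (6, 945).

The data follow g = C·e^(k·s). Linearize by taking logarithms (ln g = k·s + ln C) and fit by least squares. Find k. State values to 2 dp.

With ln gᵢ as the transformed response and sᵢ as the regressor:
Σs = 21.0000, Σ(s)² = 91.0000, Σln g = 28.3134, Σs·ln g = 114.2352.
Equations: 91.0000·k + 21.0000·ln C = 114.2352;  21.0000·k + 6·ln C = 28.3134.
Δ = 91.0000·6 − (21.0000)² = 105.0000; k = (114.2352·6 − 21.0000·28.3134)/105.0000 = 0.86505, ln C = (91.0000·28.3134 − 21.0000·114.2352)/105.0000 = 1.69123.

k = 0.87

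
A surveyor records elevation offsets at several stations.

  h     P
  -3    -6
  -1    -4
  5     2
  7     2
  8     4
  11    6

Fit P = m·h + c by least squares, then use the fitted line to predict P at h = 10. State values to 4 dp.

P̂ = 5.3650

XᵀX·[m, c]ᵀ = XᵀP reads: 269·m + 27·c = 144;  27·m + 6·c = 4.
det = 269·6 − 27² = 885.
m = (144·6 − 27·4)/885 = 252/295; c = (269·4 − 27·144)/885 = -2812/885.
At h = 10: P̂ = (252/295)·(10) + (-2812/885)·(1) = 4748/885.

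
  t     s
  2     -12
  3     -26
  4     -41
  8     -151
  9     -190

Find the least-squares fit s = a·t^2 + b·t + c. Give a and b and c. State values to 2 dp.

a = -2.17, b = -1.39, c = -1.12

Compute the Gram sums: Σt^2·t^2 = 11010, Σt^2·t = 1340, Σt^2 = 174, Σt·t = 174, Σt = 26, Σ1 = 5.
And Σt^2·s = -25992, Σt·s = -3184, Σs = -420.
AᵀA·[a, b, c]ᵀ = Aᵀs becomes [[11010, 1340, 174]; [1340, 174, 26]; [174, 26, 5]]·[a, b, c]ᵀ = [-25992, -3184, -420]ᵀ.
Inverting the 3×3 Gram matrix, [a, b, c]ᵀ = [-7736/3559, -4956/3559, -3972/3559]ᵀ.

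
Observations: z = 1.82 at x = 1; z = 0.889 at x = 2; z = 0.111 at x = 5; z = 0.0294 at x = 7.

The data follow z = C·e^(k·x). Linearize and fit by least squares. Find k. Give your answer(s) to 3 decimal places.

With ln zᵢ as the transformed response and xᵢ as the regressor:
XᵀX = [[79.0000, 15.0000]; [15.0000, 4]], rhs = [-35.3149, -5.2438]ᵀ  (here Σx = 15.0000, Σ(x)² = 79.0000, Σln z = -5.2438, Σx·ln z = -35.3149).
Δ = 79.0000·4 − (15.0000)² = 91.0000; k = (-35.3149·4 − 15.0000·-5.2438)/91.0000 = -0.68794, ln C = (79.0000·-5.2438 − 15.0000·-35.3149)/91.0000 = 1.26883.

k = -0.688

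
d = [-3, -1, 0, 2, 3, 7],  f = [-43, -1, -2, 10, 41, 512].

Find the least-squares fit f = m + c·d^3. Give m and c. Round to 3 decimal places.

Compute the Gram sums: Σ1 = 6, Σd^3 = 350, Σd^3·d^3 = 119172.
Moment sums: Σf = 517, Σd^3·f = 177965.
Normal equations: [[6, 350]; [350, 119172]]·[m, c]ᵀ = [517, 177965]ᵀ.
Eliminating c: 119172·(row 1) − 350·(row 2) gives 592532·m = 119172·517 − 350·177965 = -675826, so m = -337913/296266.
Then c = (177965 − 350·(-337913/296266))/119172 = 221710/148133.

m = -1.141, c = 1.497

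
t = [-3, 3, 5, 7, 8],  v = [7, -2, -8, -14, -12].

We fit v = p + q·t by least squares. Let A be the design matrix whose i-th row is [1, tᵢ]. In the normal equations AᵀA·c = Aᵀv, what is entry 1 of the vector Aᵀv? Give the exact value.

-29

Entry 1 ↔ basis 1, so (Aᵀv)_{1} = Σᵢ vᵢ = (1)·(7) + (1)·(-2) + (1)·(-8) + (1)·(-14) + (1)·(-12) = -29.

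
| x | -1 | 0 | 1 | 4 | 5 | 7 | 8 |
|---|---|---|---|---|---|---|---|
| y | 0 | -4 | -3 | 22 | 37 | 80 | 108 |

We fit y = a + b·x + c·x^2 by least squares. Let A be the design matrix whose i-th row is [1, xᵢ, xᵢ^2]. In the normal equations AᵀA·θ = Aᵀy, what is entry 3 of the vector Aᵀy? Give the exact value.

Entry 3 ↔ basis x^2, so (Aᵀy)_{3} = Σᵢ (x^2)·yᵢ = (1)·(0) + (0)·(-4) + (1)·(-3) + (16)·(22) + (25)·(37) + (49)·(80) + (64)·(108) = 12106.

12106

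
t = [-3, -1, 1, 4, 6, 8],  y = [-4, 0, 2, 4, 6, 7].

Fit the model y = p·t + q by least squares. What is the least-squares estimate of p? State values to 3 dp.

Compute the Gram sums: Σt·t = 127, Σt = 15, Σ1 = 6.
For Mᵀy: Σt·y = 122, Σy = 15.
det = 127·6 − 15² = 537.
p = (122·6 − 15·15)/537 = 169/179; q = (127·15 − 15·122)/537 = 25/179.

p = 0.944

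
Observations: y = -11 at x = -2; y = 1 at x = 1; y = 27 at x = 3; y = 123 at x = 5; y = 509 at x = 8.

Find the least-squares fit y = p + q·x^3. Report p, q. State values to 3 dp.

AᵀA·[p, q]ᵀ = Aᵀy reads: 5·p + 657·q = 649;  657·p + 278563·q = 276801.
(Σ1 = 5, Σx^3 = 657, Σx^3·x^3 = 278563, Σy = 649, Σx^3·y = 276801.)
Eliminating q: 278563·(row 1) − 657·(row 2) gives 961166·p = 278563·649 − 657·276801 = -1070870, so p = -535435/480583.
Then q = (276801 − 657·(-535435/480583))/278563 = 478806/480583.

p = -1.114, q = 0.996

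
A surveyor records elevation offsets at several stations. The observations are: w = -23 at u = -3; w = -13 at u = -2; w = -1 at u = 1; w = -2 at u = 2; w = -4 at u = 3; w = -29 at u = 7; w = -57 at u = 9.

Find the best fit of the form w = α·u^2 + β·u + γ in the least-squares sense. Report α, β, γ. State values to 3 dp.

α = -1.005, β = 3.199, γ = -3.666

Entries of AᵀA: Σu^2·u^2 = 9157, Σu^2·u = 1073, Σu^2 = 157, Σu·u = 157, Σu = 17, Σ1 = 7.
And Σu^2·w = -6342, Σu·w = -638, Σw = -129.
Normal equations: [[9157, 1073, 157]; [1073, 157, 17]; [157, 17, 7]]·[α, β, γ]ᵀ = [-6342, -638, -129]ᵀ.
Solving the 3×3 system (Gaussian elimination) gives α = -2423/2412, β = 23147/7236, γ = -13265/3618.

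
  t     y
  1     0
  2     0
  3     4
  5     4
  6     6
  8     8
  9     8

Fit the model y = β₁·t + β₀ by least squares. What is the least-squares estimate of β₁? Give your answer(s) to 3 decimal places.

Entries of XᵀX: Σt·t = 220, Σt = 34, Σ1 = 7.
Moment sums: Σt·y = 204, Σy = 30.
XᵀX·[β₁, β₀]ᵀ = Xᵀy becomes [[220, 34]; [34, 7]]·[β₁, β₀]ᵀ = [204, 30]ᵀ.
det = 220·7 − 34² = 384.
β₁ = (204·7 − 34·30)/384 = 17/16; β₀ = (220·30 − 34·204)/384 = -7/8.

β₁ = 1.063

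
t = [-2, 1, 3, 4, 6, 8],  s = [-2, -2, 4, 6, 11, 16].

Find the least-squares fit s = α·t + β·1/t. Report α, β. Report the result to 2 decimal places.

The normal system MᵀM·[α, β]ᵀ = Mᵀs is [[130, 6]; [6, 845/576]]·[α, β]ᵀ = [232, 17/3]ᵀ.
Eliminating β: (845/576)·(row 1) − 6·(row 2) gives (44557/288)·α = (845/576)·232 − 6·(17/3) = 22057/72, so α = 88228/44557.
Then β = ((17/3) − 6·(88228/44557))/(845/576) = -188736/44557.

α = 1.98, β = -4.24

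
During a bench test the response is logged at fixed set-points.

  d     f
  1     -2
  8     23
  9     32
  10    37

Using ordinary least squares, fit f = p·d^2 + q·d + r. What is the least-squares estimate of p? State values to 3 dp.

p = 0.355

Normal-equation sums: Σd^2·d^2 = 20658, Σd^2·d = 2242, Σd^2 = 246, Σd·d = 246, Σd = 28, Σ1 = 4.
Right-hand side: Σd^2·f = 7762, Σd·f = 840, Σf = 90.
So MᵀM·[p, q, r]ᵀ = Mᵀf: [[20658, 2242, 246]; [2242, 246, 28]; [246, 28, 4]]·[p, q, r]ᵀ = [7762, 840, 90]ᵀ.
Solving the 3×3 system (Gaussian elimination) gives p = 43/121, q = 61/121, r = -349/121.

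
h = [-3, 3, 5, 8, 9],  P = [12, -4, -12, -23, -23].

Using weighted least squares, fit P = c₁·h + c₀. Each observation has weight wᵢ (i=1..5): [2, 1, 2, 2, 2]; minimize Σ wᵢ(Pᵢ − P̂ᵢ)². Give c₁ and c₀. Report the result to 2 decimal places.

c₁ = -3.04, c₀ = 3.20

AᵀWA·[c₁, c₀]ᵀ = AᵀWP reads: 367·c₁ + 41·c₀ = -986;  41·c₁ + 9·c₀ = -96.
(Σwᵢ·h·h = 367, Σwᵢ·h = 41, Σwᵢ·1 = 9, Σwᵢ·h·P = -986, Σwᵢ·P = -96.)
Determinant 367·9 − 41² = 1622.
c₁ = ((-986)·9 − 41·(-96))/1622 = -2469/811; c₀ = (367·(-96) − 41·(-986))/1622 = 2597/811.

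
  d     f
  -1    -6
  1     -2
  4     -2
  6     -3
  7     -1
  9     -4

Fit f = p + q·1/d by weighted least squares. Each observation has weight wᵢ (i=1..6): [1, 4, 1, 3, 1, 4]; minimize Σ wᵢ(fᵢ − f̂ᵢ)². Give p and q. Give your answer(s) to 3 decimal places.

From the data, Σwᵢ·1 = 14, Σwᵢ·1/d = 1093/252, Σwᵢ·1/d·1/d = 331213/63504.
For XᵀWf: Σwᵢ·f = -42, Σwᵢ·1/d·f = -373/63.
Normal equations: [[14, 1093/252]; [1093/252, 331213/63504]]·[p, q]ᵀ = [-42, -373/63]ᵀ.
Determinant 14·(331213/63504) − (1093/252)² = 3442333/63504.
p = ((-42)·(331213/63504) − (1093/252)·(-373/63))/(3442333/63504) = -12280190/3442333; q = (14·(-373/63) − (1093/252)·(-42))/(3442333/63504) = 6304536/3442333.

p = -3.567, q = 1.831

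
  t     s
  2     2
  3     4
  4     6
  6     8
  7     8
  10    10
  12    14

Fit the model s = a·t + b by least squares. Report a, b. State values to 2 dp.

a = 1.05, b = 0.86

Sums needed: Σt·t = 358, Σt = 44, Σ1 = 7.
For Xᵀs: Σt·s = 412, Σs = 52.
So XᵀX·[a, b]ᵀ = Xᵀs: [[358, 44]; [44, 7]]·[a, b]ᵀ = [412, 52]ᵀ.
det = 358·7 − 44² = 570.
a = (412·7 − 44·52)/570 = 298/285; b = (358·52 − 44·412)/570 = 244/285.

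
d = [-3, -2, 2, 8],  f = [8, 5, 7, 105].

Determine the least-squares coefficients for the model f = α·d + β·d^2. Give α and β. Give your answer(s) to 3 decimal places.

α = 1.268, β = 1.479

From the data, Σd·d = 81, Σd·d^2 = 485, Σd^2·d^2 = 4209.
And Σd·f = 820, Σd^2·f = 6840.
So MᵀM·[α, β]ᵀ = Mᵀf: [[81, 485]; [485, 4209]]·[α, β]ᵀ = [820, 6840]ᵀ.
Δ = 81·4209 − 485² = 105704.
α = (820·4209 − 485·6840)/105704 = 33495/26426; β = (81·6840 − 485·820)/105704 = 39085/26426.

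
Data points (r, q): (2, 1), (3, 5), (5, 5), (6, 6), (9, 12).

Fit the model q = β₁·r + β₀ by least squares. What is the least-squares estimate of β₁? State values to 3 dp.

The normal equations are: 155·β₁ + 25·β₀ = 186;  25·β₁ + 5·β₀ = 29.
Δ = 155·5 − 25² = 150.
β₁ = (186·5 − 25·29)/150 = 41/30; β₀ = (155·29 − 25·186)/150 = -31/30.

β₁ = 1.367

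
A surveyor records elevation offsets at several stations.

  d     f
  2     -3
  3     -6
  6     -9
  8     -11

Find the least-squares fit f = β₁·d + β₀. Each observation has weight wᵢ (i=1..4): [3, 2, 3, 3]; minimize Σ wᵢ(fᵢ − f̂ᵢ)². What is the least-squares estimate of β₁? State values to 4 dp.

β₁ = -1.2689

Entries of MᵀWM: Σwᵢ·d·d = 330, Σwᵢ·d = 54, Σwᵢ·1 = 11.
Moment sums: Σwᵢ·d·f = -480, Σwᵢ·f = -81.
Eliminating β₀: 11·(row 1) − 54·(row 2) gives 714·β₁ = 11·(-480) − 54·(-81) = -906, so β₁ = -151/119.
Then β₀ = ((-81) − 54·(-151/119))/11 = -135/119.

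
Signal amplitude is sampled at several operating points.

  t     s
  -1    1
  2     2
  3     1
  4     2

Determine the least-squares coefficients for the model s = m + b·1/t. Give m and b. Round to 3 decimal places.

m = 1.490, b = 0.498

From the data, Σ1 = 4, Σ1/t = 1/12, Σ1/t·1/t = 205/144.
For Mᵀs: Σs = 6, Σ1/t·s = 5/6.
Determinant 4·(205/144) − (1/12)² = 91/16.
m = (6·(205/144) − (1/12)·(5/6))/(91/16) = 1220/819; b = (4·(5/6) − (1/12)·6)/(91/16) = 136/273.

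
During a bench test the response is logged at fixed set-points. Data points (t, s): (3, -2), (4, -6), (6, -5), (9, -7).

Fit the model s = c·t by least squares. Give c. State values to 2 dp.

XᵀX·[c]ᵀ = Xᵀs reads: 142·c = -123.
Hence c = -123 / 142 ≈ -0.866197.

c = -0.87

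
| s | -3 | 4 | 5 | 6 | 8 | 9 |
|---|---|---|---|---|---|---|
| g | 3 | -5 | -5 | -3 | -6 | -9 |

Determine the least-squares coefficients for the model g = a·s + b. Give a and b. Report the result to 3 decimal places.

Sums needed: Σs·s = 231, Σs = 29, Σ1 = 6.
For Mᵀg: Σs·g = -201, Σg = -25.
Determinant 231·6 − 29² = 545.
a = ((-201)·6 − 29·(-25))/545 = -481/545; b = (231·(-25) − 29·(-201))/545 = 54/545.

a = -0.883, b = 0.099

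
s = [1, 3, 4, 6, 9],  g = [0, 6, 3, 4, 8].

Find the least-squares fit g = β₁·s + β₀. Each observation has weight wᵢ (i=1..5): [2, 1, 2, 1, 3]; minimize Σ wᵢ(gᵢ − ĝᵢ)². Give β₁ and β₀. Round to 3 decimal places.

β₁ = 0.893, β₀ = -0.118

Sums needed: Σwᵢ·s·s = 322, Σwᵢ·s = 46, Σwᵢ·1 = 9.
For MᵀWg: Σwᵢ·s·g = 282, Σwᵢ·g = 40.
MᵀWM·[β₁, β₀]ᵀ = MᵀWg becomes [[322, 46]; [46, 9]]·[β₁, β₀]ᵀ = [282, 40]ᵀ.
Δ = 322·9 − 46² = 782.
β₁ = (282·9 − 46·40)/782 = 349/391; β₀ = (322·40 − 46·282)/782 = -2/17.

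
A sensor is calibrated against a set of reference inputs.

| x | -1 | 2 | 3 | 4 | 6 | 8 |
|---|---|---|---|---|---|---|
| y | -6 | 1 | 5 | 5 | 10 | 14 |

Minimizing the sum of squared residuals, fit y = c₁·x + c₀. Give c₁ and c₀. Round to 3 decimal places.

c₁ = 2.203, c₀ = -3.243

Setting ∂/∂c₁ … = 0 gives: 130·c₁ + 22·c₀ = 215;  22·c₁ + 6·c₀ = 29.
(Σx·x = 130, Σx = 22, Σ1 = 6, Σx·y = 215, Σy = 29.)
det = 130·6 − 22² = 296.
c₁ = (215·6 − 22·29)/296 = 163/74; c₀ = (130·29 − 22·215)/296 = -120/37.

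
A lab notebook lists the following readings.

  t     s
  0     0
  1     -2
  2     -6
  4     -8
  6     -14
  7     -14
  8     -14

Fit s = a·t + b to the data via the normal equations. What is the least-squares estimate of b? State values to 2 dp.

b = -0.84

XᵀX·[a, b]ᵀ = Xᵀs reads: 170·a + 28·b = -340;  28·a + 7·b = -58.
Eliminating b: 7·(row 1) − 28·(row 2) gives 406·a = 7·(-340) − 28·(-58) = -756, so a = -54/29.
Then b = ((-58) − 28·(-54/29))/7 = -170/203.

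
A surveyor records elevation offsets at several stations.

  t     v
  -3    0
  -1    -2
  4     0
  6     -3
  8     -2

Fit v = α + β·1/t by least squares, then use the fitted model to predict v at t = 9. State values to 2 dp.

v̂ = -1.37

With design matrix A, AᵀA = [[5, -19/24]; [-19/24, 701/576]] and Aᵀv = [-7, 5/4]ᵀ.
Δ = 5·(701/576) − (-19/24)² = 131/24.
α = ((-7)·(701/576) − (-19/24)·(5/4))/(131/24) = -4337/3144; β = (5·(5/4) − (-19/24)·(-7))/(131/24) = 17/131.
At t = 9: v̂ = (-4337/3144)·(1) + (17/131)·(1/9) = -12875/9432.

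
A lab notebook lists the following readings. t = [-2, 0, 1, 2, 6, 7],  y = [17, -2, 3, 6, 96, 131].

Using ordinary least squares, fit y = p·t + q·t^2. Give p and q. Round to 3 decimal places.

p = -2.301, q = 3.018

From the data, Σt·t = 94, Σt·t^2 = 560, Σt^2·t^2 = 3730.
And Σt·y = 1474, Σt^2·y = 9970.
det = 94·3730 − 560² = 37020.
p = (1474·3730 − 560·9970)/37020 = -4259/1851; q = (94·9970 − 560·1474)/37020 = 5587/1851.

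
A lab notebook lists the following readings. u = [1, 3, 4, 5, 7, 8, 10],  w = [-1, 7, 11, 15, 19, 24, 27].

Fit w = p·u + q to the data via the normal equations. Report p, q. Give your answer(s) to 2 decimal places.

p = 3.12, q = -2.39

The normal system AᵀA·[p, q]ᵀ = Aᵀw is [[264, 38]; [38, 7]]·[p, q]ᵀ = [734, 102]ᵀ.
Determinant 264·7 − 38² = 404.
p = (734·7 − 38·102)/404 = 631/202; q = (264·102 − 38·734)/404 = -241/101.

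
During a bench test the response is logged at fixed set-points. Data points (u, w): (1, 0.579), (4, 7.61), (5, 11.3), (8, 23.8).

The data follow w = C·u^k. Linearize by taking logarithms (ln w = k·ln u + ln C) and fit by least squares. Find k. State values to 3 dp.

k = 1.805

Let Y = ln w. Fitting Y = k·ln u + ln C by least squares:
Over the data: Σln u = 5.0752, Σ(ln u)² = 8.8362, Σln w = 7.0775, Σln u·ln w = 13.3072.
Normal system: [[8.8362, 5.0752]; [5.0752, 4]]·[k, ln C]ᵀ = [13.3072, 7.0775]ᵀ.
Slope k = (n·Σln u·ln w − Σln u·Σln w)/(n·Σ(ln u)² − (Σln u)²) = (4·13.3072 − 5.0752·7.0775)/9.5873 = 1.80542; ln C = (Σln w − k·Σln u)/n = -0.52133.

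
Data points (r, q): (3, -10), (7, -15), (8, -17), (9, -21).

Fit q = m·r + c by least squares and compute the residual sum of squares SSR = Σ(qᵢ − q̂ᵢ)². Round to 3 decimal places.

SSR = 4.554

From the data, Σr·r = 203, Σr = 27, Σ1 = 4.
Right-hand side: Σr·q = -460, Σq = -63.
So MᵀM·[m, c]ᵀ = Mᵀq: [[203, 27]; [27, 4]]·[m, c]ᵀ = [-460, -63]ᵀ.
Eliminating c: 4·(row 1) − 27·(row 2) gives 83·m = 4·(-460) − 27·(-63) = -139, so m = -139/83.
Then c = ((-63) − 27·(-139/83))/4 = -369/83.
Residuals: -44/83, 97/83, 70/83, -123/83; SSR = 378/83.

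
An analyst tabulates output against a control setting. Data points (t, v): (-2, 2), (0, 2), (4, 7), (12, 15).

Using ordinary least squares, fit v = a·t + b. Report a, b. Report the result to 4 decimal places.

a = 0.9826, b = 3.0609

The normal system MᵀM·[a, b]ᵀ = Mᵀv is [[164, 14]; [14, 4]]·[a, b]ᵀ = [204, 26]ᵀ.
det = 164·4 − 14² = 460.
a = (204·4 − 14·26)/460 = 113/115; b = (164·26 − 14·204)/460 = 352/115.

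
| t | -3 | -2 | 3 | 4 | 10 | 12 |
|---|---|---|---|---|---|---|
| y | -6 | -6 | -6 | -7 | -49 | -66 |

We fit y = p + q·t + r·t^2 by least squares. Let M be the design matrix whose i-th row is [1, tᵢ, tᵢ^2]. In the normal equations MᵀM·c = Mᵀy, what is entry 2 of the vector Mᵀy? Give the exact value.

Entry 2 ↔ basis t, so (Mᵀy)_{2} = Σᵢ (t)·yᵢ = (-3)·(-6) + (-2)·(-6) + (3)·(-6) + (4)·(-7) + (10)·(-49) + (12)·(-66) = -1298.

-1298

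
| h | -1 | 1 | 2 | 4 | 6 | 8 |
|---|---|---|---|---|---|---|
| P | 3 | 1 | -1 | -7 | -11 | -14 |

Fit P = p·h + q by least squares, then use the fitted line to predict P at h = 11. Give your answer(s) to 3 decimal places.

Entries of MᵀM: Σh·h = 122, Σh = 20, Σ1 = 6.
Moment sums: Σh·P = -210, ΣP = -29.
So MᵀM·[p, q]ᵀ = MᵀP: [[122, 20]; [20, 6]]·[p, q]ᵀ = [-210, -29]ᵀ.
Eliminating q: 6·(row 1) − 20·(row 2) gives 332·p = 6·(-210) − 20·(-29) = -680, so p = -170/83.
Then q = ((-29) − 20·(-170/83))/6 = 331/166.
At h = 11: P̂ = (-170/83)·(11) + (331/166)·(1) = -3409/166.

P̂ = -20.536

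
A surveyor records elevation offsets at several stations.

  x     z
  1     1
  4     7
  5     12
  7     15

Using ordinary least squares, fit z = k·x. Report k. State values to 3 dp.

k = 2.132

Normal-equation sums: Σx·x = 91.
And Σx·z = 194.
MᵀM·[k]ᵀ = Mᵀz becomes [[91]]·[k]ᵀ = [194]ᵀ.
k = 194/91 = 2.13187.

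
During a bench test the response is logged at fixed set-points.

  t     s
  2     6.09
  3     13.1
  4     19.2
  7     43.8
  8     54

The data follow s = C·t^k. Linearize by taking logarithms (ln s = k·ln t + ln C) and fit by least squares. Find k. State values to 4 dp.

Taking logs, ln s = k·ln t + ln C, so regress ln s on ln t.
Σln t = 7.2034, Σ(ln t)² = 11.7199, Σln s = 15.1028, Σln t·ln s = 23.8246.
Equations: 11.7199·k + 7.2034·ln C = 23.8246;  7.2034·k + 5·ln C = 15.1028.
Δ = 11.7199·5 − (7.2034)² = 6.7102; k = (23.8246·5 − 7.2034·15.1028)/6.7102 = 1.53969, ln C = (11.7199·15.1028 − 7.2034·23.8246)/6.7102 = 0.80236.

k = 1.5397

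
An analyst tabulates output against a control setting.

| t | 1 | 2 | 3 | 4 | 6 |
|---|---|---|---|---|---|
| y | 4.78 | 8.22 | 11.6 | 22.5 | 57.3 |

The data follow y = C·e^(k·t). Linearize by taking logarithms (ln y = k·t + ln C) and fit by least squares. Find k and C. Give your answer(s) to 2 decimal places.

Linearized form: ln y = k·t + ln C. From the 5 transformed points,
Σt = 16.0000, Σ(t)² = 66.0000, Σln y = 13.2838, Σt·ln y = 49.8745.
Equations: 66.0000·k + 16.0000·ln C = 49.8745;  16.0000·k + 5·ln C = 13.2838.
Slope k = (n·Σt·ln y − Σt·Σln y)/(n·Σ(t)² − (Σt)²) = (5·49.8745 − 16.0000·13.2838)/74.0000 = 0.49772; ln C = (Σln y − k·Σt)/n = 1.06407, so C = exp(1.06407) = 2.89816.

k = 0.50, C = 2.90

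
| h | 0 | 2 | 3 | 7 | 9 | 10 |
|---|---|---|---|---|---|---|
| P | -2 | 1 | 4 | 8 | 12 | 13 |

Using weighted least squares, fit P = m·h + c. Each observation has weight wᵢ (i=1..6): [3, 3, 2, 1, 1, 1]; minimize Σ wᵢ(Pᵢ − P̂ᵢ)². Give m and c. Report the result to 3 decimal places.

m = 1.497, c = -1.718

The normal system XᵀWX·[m, c]ᵀ = XᵀWP is [[260, 38]; [38, 11]]·[m, c]ᵀ = [324, 38]ᵀ.
Δ = 260·11 − 38² = 1416.
m = (324·11 − 38·38)/1416 = 265/177; c = (260·38 − 38·324)/1416 = -304/177.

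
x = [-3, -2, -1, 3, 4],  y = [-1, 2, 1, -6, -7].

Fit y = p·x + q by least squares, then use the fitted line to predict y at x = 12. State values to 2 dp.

ŷ = -16.13

From the data, Σx·x = 39, Σx = 1, Σ1 = 5.
For Aᵀy: Σx·y = -48, Σy = -11.
Normal equations: [[39, 1]; [1, 5]]·[p, q]ᵀ = [-48, -11]ᵀ.
Eliminating q: 5·(row 1) − 1·(row 2) gives 194·p = 5·(-48) − 1·(-11) = -229, so p = -229/194.
Then q = ((-11) − 1·(-229/194))/5 = -381/194.
At x = 12: ŷ = (-229/194)·(12) + (-381/194)·(1) = -3129/194.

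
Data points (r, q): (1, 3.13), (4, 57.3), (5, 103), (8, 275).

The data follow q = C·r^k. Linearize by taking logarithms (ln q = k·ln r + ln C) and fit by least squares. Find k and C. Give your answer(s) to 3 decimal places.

Let Y = ln q. Fitting Y = k·ln r + ln C by least squares:
Σln r = 5.0752, Σ(ln r)² = 8.8362, Σln q = 15.4408, Σln r·ln q = 24.7512.
Equations: 8.8362·k + 5.0752·ln C = 24.7512;  5.0752·k + 4·ln C = 15.4408.
Δ = 8.8362·4 − (5.0752)² = 9.5873; k = (24.7512·4 − 5.0752·15.4408)/9.5873 = 2.15283, ln C = (8.8362·15.4408 − 5.0752·24.7512)/9.5873 = 1.12872, so C = exp(1.12872) = 3.09169.

k = 2.153, C = 3.092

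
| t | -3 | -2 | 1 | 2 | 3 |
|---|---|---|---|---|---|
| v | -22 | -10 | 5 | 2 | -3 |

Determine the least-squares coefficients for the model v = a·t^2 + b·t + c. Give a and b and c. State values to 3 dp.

Normal-equation sums: Σt^2·t^2 = 195, Σt^2·t = 1, Σt^2 = 27, Σt·t = 27, Σt = 1, Σ1 = 5.
And Σt^2·v = -252, Σt·v = 86, Σv = -28.
Inverting the 3×3 Gram matrix, [a, b, c]ᵀ = [-2873/1624, 5079/1624, 193/58]ᵀ.

a = -1.769, b = 3.127, c = 3.328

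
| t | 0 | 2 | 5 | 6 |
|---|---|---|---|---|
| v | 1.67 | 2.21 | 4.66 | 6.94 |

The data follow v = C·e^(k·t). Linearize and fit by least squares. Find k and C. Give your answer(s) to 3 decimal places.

Let Y = ln v. Fitting Y = k·t + ln C by least squares:
Σt = 13.0000, Σ(t)² = 65.0000, Σln v = 4.7821, Σt·ln v = 20.9049.
Equations: 65.0000·k + 13.0000·ln C = 20.9049;  13.0000·k + 4·ln C = 4.7821.
Slope k = (n·Σt·ln v − Σt·Σln v)/(n·Σ(t)² − (Σt)²) = (4·20.9049 − 13.0000·4.7821)/91.0000 = 0.23573; ln C = (Σln v − k·Σt)/n = 0.42940, so C = exp(0.42940) = 1.53633.

k = 0.236, C = 1.536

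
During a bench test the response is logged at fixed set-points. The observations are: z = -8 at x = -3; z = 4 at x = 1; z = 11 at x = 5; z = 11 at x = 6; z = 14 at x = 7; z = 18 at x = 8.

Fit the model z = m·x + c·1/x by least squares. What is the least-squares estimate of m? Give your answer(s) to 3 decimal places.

From the data, Σx·x = 184, Σx·1/x = 6, Σ1/x·1/x = 857249/705600.
Right-hand side: Σx·z = 391, Σ1/x·z = 299/20.
AᵀA·[m, c]ᵀ = Aᵀz becomes [[184, 6]; [6, 857249/705600]]·[m, c]ᵀ = [391, 299/20]ᵀ.
Determinant 184·(857249/705600) − 6² = 16541527/88200.
m = (391·(857249/705600) − 6·(299/20))/(16541527/88200) = 271892039/132332216; c = (184·(299/20) − 6·391)/(16541527/88200) = 35703360/16541527.

m = 2.055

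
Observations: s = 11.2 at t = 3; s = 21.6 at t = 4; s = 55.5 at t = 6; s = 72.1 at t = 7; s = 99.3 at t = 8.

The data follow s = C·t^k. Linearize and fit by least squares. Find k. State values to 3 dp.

Taking logs, ln s = k·ln t + ln C, so regress ln s on ln t.
Over the data: Σln t = 8.3020, Σ(ln t)² = 14.4498, Σln s = 18.3812, Σln t·ln s = 31.9965.
Normal system: [[14.4498, 8.3020]; [8.3020, 5]]·[k, ln C]ᵀ = [31.9965, 18.3812]ᵀ.
Slope k = (n·Σln t·ln s − Σln t·Σln s)/(n·Σ(ln t)² − (Σln t)²) = (5·31.9965 − 8.3020·18.3812)/3.3255 = 2.21963; ln C = (Σln s − k·Σln t)/n = -0.00925.

k = 2.220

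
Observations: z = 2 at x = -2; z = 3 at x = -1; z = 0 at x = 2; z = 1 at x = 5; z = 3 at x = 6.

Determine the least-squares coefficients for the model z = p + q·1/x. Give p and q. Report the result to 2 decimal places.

From the data, Σ1 = 5, Σ1/x = -19/30, Σ1/x·1/x = 1411/900.
Right-hand side: Σz = 9, Σ1/x·z = -33/10.
Determinant 5·(1411/900) − (-19/30)² = 3347/450.
p = (9·(1411/900) − (-19/30)·(-33/10))/(3347/450) = 5409/3347; q = (5·(-33/10) − (-19/30)·9)/(3347/450) = -4860/3347.

p = 1.62, q = -1.45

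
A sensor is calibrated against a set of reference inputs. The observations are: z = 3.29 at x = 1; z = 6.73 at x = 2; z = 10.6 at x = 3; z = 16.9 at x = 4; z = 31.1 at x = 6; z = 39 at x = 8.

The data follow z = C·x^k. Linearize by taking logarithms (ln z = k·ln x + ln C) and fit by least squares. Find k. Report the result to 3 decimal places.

Linearized form: ln z = k·ln x + ln C. From the 6 transformed points,
Σln x = 7.0493, Σ(ln x)² = 11.1437, Σln z = 15.3864, Σln x·ln z = 21.6115.
Normal system: [[11.1437, 7.0493]; [7.0493, 6]]·[k, ln C]ᵀ = [21.6115, 15.3864]ᵀ.
Slope k = (n·Σln x·ln z − Σln x·Σln z)/(n·Σ(ln x)² − (Σln x)²) = (6·21.6115 − 7.0493·15.3864)/17.1702 = 1.23507; ln C = (Σln z − k·Σln x)/n = 1.11335.

k = 1.235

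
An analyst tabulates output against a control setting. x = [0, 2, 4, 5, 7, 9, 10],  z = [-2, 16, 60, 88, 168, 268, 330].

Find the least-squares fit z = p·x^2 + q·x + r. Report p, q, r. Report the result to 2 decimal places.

Compute the Gram sums: Σx^2·x^2 = 19859, Σx^2·x = 2269, Σx^2 = 275, Σx·x = 275, Σx = 37, Σ1 = 7.
Moment sums: Σx^2·z = 66164, Σx·z = 7600, Σz = 928.
Inverting the 3×3 Gram matrix, [p, q, r]ᵀ = [23641/7924, 26143/7924, -8221/3962]ᵀ.

p = 2.98, q = 3.30, r = -2.07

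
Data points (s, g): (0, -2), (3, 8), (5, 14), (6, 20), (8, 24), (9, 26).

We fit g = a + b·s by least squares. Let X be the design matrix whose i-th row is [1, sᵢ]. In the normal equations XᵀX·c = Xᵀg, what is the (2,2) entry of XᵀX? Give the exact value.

Row 2 ↔ basis s, column 2 ↔ basis s, so (XᵀX)_{2,2} = Σᵢ (s)·(s) = (0)·(0) + (3)·(3) + (5)·(5) + (6)·(6) + (8)·(8) + (9)·(9) = 215.

215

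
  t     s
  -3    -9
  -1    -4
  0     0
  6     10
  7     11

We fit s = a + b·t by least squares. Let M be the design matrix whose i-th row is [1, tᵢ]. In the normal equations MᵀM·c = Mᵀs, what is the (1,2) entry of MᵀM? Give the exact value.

9

Row 1 ↔ basis 1, column 2 ↔ basis t, so (MᵀM)_{1,2} = Σᵢ t = (1)·(-3) + (1)·(-1) + (1)·(0) + (1)·(6) + (1)·(7) = 9.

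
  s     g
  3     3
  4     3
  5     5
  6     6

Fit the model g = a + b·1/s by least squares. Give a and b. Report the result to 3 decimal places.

a = 8.581, b = -18.238

Compute the Gram sums: Σ1 = 4, Σ1/s = 19/20, Σ1/s·1/s = 869/3600.
Right-hand side: Σg = 17, Σ1/s·g = 15/4.
XᵀX·[a, b]ᵀ = Xᵀg becomes [[4, 19/20]; [19/20, 869/3600]]·[a, b]ᵀ = [17, 15/4]ᵀ.
Eliminating b: (869/3600)·(row 1) − (19/20)·(row 2) gives (227/3600)·a = (869/3600)·17 − (19/20)·(15/4) = 487/900, so a = 1948/227.
Then b = ((15/4) − (19/20)·(1948/227))/(869/3600) = -4140/227.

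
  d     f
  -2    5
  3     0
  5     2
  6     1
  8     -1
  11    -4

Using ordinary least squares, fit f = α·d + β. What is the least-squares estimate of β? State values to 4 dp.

Normal-equation sums: Σd·d = 259, Σd = 31, Σ1 = 6.
Moment sums: Σd·f = -46, Σf = 3.
So AᵀA·[α, β]ᵀ = Aᵀf: [[259, 31]; [31, 6]]·[α, β]ᵀ = [-46, 3]ᵀ.
Determinant 259·6 − 31² = 593.
α = ((-46)·6 − 31·3)/593 = -369/593; β = (259·3 − 31·(-46))/593 = 2203/593.

β = 3.7150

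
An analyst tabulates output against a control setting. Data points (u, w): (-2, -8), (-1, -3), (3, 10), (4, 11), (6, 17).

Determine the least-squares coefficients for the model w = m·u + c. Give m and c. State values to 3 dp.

m = 3.065, c = -0.730

Forming XᵀX = [[66, 10]; [10, 5]] and Xᵀw = [195, 27]ᵀ gives XᵀX·[m, c]ᵀ = Xᵀw.
det = 66·5 − 10² = 230.
m = (195·5 − 10·27)/230 = 141/46; c = (66·27 − 10·195)/230 = -84/115.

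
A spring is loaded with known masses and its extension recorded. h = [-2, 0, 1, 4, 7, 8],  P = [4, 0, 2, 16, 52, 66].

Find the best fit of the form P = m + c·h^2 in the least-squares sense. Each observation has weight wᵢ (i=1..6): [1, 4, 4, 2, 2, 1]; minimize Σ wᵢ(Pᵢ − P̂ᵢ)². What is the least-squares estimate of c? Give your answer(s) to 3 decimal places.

From the data, Σwᵢ·1 = 14, Σwᵢ·h^2 = 202, Σwᵢ·h^2·h^2 = 9430.
And Σwᵢ·P = 214, Σwᵢ·h^2·P = 9856.
XᵀWX·[m, c]ᵀ = XᵀWP becomes [[14, 202]; [202, 9430]]·[m, c]ᵀ = [214, 9856]ᵀ.
Determinant 14·9430 − 202² = 91216.
m = (214·9430 − 202·9856)/91216 = 6777/22804; c = (14·9856 − 202·214)/91216 = 23689/22804.

c = 1.039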